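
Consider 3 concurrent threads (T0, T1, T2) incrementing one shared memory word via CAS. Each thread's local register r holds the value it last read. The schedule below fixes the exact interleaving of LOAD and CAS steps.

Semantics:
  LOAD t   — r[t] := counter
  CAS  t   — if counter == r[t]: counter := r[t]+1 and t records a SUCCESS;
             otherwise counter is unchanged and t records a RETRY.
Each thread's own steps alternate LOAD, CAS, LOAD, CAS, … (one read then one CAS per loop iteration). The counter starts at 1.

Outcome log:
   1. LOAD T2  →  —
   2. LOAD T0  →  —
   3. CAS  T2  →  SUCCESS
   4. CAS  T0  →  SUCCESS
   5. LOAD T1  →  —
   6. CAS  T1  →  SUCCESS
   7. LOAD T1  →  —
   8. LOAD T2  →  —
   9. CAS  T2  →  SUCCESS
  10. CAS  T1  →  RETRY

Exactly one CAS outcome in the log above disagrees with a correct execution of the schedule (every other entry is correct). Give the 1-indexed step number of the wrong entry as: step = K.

Re-executing:
1. LOAD T2 → mem=1 r[T2]=1 [LOAD]
2. LOAD T0 → mem=1 r[T0]=1 [LOAD]
3. CAS T2 → mem=2 r[T2]=1 [OK]
4. CAS T0 → mem=2 r[T0]=1 [RETRY]
5. LOAD T1 → mem=2 r[T1]=2 [LOAD]
6. CAS T1 → mem=3 r[T1]=2 [OK]
7. LOAD T1 → mem=3 r[T1]=3 [LOAD]
8. LOAD T2 → mem=3 r[T2]=3 [LOAD]
9. CAS T2 → mem=4 r[T2]=3 [OK]
10. CAS T1 → mem=4 r[T1]=3 [RETRY]
Mismatch at 4.

step = 4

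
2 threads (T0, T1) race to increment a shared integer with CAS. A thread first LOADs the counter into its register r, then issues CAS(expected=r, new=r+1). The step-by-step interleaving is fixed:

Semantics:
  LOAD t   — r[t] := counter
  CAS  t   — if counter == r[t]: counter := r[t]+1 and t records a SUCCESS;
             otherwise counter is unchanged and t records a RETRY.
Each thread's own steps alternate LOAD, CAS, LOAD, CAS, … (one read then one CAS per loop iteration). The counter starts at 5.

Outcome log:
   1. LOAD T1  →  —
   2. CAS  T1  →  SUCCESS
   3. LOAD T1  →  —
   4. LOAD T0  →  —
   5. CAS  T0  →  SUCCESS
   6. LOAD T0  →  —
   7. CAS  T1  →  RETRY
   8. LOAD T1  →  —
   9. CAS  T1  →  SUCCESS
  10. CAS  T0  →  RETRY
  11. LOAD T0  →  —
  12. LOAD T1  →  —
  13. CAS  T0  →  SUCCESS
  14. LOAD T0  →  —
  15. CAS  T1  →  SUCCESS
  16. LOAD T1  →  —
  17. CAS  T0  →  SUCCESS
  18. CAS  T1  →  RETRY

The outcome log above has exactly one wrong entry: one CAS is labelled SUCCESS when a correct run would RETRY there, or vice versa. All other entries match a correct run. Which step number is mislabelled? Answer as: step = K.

step = 15

Correct run:
[1] T1.load  rd  (counter 5, T1.r 5)
[2] T1.cas  hit  (counter 6, T1.r 5)
[3] T1.load  rd  (counter 6, T1.r 6)
[4] T0.load  rd  (counter 6, T0.r 6)
[5] T0.cas  hit  (counter 7, T0.r 6)
[6] T0.load  rd  (counter 7, T0.r 7)
[7] T1.cas  miss  (counter 7, T1.r 6)
[8] T1.load  rd  (counter 7, T1.r 7)
[9] T1.cas  hit  (counter 8, T1.r 7)
[10] T0.cas  miss  (counter 8, T0.r 7)
[11] T0.load  rd  (counter 8, T0.r 8)
[12] T1.load  rd  (counter 8, T1.r 8)
[13] T0.cas  hit  (counter 9, T0.r 8)
[14] T0.load  rd  (counter 9, T0.r 9)
[15] T1.cas  miss  (counter 9, T1.r 8)
[16] T1.load  rd  (counter 9, T1.r 9)
[17] T0.cas  hit  (counter 10, T0.r 9)
[18] T1.cas  miss  (counter 10, T1.r 9)
Log disagrees first at step 15.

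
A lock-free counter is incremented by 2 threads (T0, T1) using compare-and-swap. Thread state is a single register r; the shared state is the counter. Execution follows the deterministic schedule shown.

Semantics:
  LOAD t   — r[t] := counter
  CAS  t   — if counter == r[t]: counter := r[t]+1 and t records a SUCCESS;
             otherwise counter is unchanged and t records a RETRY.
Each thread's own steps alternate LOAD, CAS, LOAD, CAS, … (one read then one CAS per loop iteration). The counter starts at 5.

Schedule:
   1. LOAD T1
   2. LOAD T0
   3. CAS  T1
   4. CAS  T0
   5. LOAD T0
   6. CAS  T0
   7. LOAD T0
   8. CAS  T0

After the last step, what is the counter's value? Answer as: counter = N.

counter = 8

#1 T1 reads 5
#2 T0 reads 5
#3 T1 CAS(5→6) writes; counter now 6
#4 T0 CAS(5→6) fails; counter now 6
#5 T0 reads 6
#6 T0 CAS(6→7) writes; counter now 7
#7 T0 reads 7
#8 T0 CAS(7→8) writes; counter now 8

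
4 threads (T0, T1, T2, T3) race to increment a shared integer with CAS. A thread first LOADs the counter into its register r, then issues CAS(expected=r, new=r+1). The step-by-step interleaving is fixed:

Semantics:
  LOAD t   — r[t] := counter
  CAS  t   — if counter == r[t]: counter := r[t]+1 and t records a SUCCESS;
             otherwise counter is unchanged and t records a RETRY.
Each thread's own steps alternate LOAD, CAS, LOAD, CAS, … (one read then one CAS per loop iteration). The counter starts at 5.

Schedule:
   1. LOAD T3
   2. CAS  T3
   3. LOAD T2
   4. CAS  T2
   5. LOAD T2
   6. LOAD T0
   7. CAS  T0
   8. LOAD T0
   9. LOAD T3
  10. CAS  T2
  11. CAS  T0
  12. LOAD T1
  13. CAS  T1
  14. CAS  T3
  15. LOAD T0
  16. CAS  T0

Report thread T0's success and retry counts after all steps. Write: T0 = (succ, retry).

[1] T3.load  rd  (counter 5, T3.r 5)
[2] T3.cas  hit  (counter 6, T3.r 5)
[3] T2.load  rd  (counter 6, T2.r 6)
[4] T2.cas  hit  (counter 7, T2.r 6)
[5] T2.load  rd  (counter 7, T2.r 7)
[6] T0.load  rd  (counter 7, T0.r 7)
[7] T0.cas  hit  (counter 8, T0.r 7)
[8] T0.load  rd  (counter 8, T0.r 8)
[9] T3.load  rd  (counter 8, T3.r 8)
[10] T2.cas  miss  (counter 8, T2.r 7)
[11] T0.cas  hit  (counter 9, T0.r 8)
[12] T1.load  rd  (counter 9, T1.r 9)
[13] T1.cas  hit  (counter 10, T1.r 9)
[14] T3.cas  miss  (counter 10, T3.r 8)
[15] T0.load  rd  (counter 10, T0.r 10)
[16] T0.cas  hit  (counter 11, T0.r 10)

T0 = (3, 0)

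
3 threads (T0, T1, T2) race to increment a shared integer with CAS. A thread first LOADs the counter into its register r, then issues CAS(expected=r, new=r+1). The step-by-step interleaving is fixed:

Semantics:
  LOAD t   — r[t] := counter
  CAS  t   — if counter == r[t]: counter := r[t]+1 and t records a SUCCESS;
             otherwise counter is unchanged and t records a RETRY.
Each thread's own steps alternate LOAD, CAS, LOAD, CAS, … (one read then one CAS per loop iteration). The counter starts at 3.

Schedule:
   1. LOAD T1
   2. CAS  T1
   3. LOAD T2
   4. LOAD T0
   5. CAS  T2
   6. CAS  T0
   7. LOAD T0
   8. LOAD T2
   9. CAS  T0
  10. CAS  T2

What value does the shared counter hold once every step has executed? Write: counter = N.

[1] T1.load  rd  (counter 3, T1.r 3)
[2] T1.cas  hit  (counter 4, T1.r 3)
[3] T2.load  rd  (counter 4, T2.r 4)
[4] T0.load  rd  (counter 4, T0.r 4)
[5] T2.cas  hit  (counter 5, T2.r 4)
[6] T0.cas  miss  (counter 5, T0.r 4)
[7] T0.load  rd  (counter 5, T0.r 5)
[8] T2.load  rd  (counter 5, T2.r 5)
[9] T0.cas  hit  (counter 6, T0.r 5)
[10] T2.cas  miss  (counter 6, T2.r 5)

counter = 6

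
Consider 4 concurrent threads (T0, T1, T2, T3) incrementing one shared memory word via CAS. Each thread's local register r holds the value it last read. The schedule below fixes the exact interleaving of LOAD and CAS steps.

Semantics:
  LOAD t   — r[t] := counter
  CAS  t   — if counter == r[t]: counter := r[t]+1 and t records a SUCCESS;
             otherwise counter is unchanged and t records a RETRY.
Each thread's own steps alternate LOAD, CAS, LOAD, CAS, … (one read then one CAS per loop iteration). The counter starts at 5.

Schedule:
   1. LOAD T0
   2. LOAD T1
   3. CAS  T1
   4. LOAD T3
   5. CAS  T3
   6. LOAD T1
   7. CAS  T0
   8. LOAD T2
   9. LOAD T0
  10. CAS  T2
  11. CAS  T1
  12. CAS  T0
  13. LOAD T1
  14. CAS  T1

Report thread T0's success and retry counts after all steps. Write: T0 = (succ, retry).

T0 = (0, 2)

1. LOAD T0 → mem=5 r[T0]=5 [LOAD]
2. LOAD T1 → mem=5 r[T1]=5 [LOAD]
3. CAS T1 → mem=6 r[T1]=5 [OK]
4. LOAD T3 → mem=6 r[T3]=6 [LOAD]
5. CAS T3 → mem=7 r[T3]=6 [OK]
6. LOAD T1 → mem=7 r[T1]=7 [LOAD]
7. CAS T0 → mem=7 r[T0]=5 [RETRY]
8. LOAD T2 → mem=7 r[T2]=7 [LOAD]
9. LOAD T0 → mem=7 r[T0]=7 [LOAD]
10. CAS T2 → mem=8 r[T2]=7 [OK]
11. CAS T1 → mem=8 r[T1]=7 [RETRY]
12. CAS T0 → mem=8 r[T0]=7 [RETRY]
13. LOAD T1 → mem=8 r[T1]=8 [LOAD]
14. CAS T1 → mem=9 r[T1]=8 [OK]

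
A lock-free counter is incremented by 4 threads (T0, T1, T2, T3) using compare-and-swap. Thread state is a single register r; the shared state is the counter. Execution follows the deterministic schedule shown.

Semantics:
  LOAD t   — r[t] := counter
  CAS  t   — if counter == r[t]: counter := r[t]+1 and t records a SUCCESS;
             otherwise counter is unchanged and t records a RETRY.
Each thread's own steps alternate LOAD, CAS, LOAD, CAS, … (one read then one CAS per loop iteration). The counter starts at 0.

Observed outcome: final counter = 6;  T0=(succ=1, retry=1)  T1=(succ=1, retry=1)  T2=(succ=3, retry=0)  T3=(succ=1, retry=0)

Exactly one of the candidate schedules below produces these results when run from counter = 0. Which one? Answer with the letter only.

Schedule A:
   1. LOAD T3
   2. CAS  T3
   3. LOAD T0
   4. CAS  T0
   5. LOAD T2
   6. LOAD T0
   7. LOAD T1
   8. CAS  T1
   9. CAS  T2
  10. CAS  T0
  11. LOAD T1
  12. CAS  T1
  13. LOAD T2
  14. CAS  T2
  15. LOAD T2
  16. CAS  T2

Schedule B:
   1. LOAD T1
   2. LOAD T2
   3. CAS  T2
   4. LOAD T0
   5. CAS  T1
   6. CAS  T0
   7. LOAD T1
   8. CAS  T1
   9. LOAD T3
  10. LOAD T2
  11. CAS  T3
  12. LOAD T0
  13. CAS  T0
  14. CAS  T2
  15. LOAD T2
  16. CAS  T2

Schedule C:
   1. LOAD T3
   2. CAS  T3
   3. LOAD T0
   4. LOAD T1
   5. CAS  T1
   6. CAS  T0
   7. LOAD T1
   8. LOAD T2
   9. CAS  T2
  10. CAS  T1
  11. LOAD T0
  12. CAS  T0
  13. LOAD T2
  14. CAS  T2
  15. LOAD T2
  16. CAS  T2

C

Simulating candidate C:
   1) LOAD T3:  M=0  r_T3=0
   2) CAS  T3:  M=1  r_T3=0 ✓
   3) LOAD T0:  M=1  r_T0=1
   4) LOAD T1:  M=1  r_T1=1
   5) CAS  T1:  M=2  r_T1=1 ✓
   6) CAS  T0:  M=2  r_T0=1 ✗
   7) LOAD T1:  M=2  r_T1=2
   8) LOAD T2:  M=2  r_T2=2
   9) CAS  T2:  M=3  r_T2=2 ✓
  10) CAS  T1:  M=3  r_T1=2 ✗
  11) LOAD T0:  M=3  r_T0=3
  12) CAS  T0:  M=4  r_T0=3 ✓
  13) LOAD T2:  M=4  r_T2=4
  14) CAS  T2:  M=5  r_T2=4 ✓
  15) LOAD T2:  M=5  r_T2=5
  16) CAS  T2:  M=6  r_T2=5 ✓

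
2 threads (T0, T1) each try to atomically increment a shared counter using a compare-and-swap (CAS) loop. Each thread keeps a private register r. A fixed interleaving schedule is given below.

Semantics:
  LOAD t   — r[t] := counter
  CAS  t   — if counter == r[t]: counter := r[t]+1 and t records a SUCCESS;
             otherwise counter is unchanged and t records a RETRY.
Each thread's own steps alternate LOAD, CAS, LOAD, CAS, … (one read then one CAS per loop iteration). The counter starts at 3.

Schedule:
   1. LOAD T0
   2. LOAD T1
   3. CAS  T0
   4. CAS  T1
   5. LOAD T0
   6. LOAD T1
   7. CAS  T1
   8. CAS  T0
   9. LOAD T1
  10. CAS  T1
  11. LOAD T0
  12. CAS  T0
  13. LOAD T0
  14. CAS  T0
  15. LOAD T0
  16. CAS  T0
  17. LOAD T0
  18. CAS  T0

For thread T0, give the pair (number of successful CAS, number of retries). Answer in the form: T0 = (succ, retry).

T0 = (5, 1)

step 1: T0 LOAD ⇒ load; ctr=3 reg=3
step 2: T1 LOAD ⇒ load; ctr=3 reg=3
step 3: T0 CAS ⇒ ok; ctr=4 reg=3
step 4: T1 CAS ⇒ retry; ctr=4 reg=3
step 5: T0 LOAD ⇒ load; ctr=4 reg=4
step 6: T1 LOAD ⇒ load; ctr=4 reg=4
step 7: T1 CAS ⇒ ok; ctr=5 reg=4
step 8: T0 CAS ⇒ retry; ctr=5 reg=4
step 9: T1 LOAD ⇒ load; ctr=5 reg=5
step 10: T1 CAS ⇒ ok; ctr=6 reg=5
step 11: T0 LOAD ⇒ load; ctr=6 reg=6
step 12: T0 CAS ⇒ ok; ctr=7 reg=6
step 13: T0 LOAD ⇒ load; ctr=7 reg=7
step 14: T0 CAS ⇒ ok; ctr=8 reg=7
step 15: T0 LOAD ⇒ load; ctr=8 reg=8
step 16: T0 CAS ⇒ ok; ctr=9 reg=8
step 17: T0 LOAD ⇒ load; ctr=9 reg=9
step 18: T0 CAS ⇒ ok; ctr=10 reg=9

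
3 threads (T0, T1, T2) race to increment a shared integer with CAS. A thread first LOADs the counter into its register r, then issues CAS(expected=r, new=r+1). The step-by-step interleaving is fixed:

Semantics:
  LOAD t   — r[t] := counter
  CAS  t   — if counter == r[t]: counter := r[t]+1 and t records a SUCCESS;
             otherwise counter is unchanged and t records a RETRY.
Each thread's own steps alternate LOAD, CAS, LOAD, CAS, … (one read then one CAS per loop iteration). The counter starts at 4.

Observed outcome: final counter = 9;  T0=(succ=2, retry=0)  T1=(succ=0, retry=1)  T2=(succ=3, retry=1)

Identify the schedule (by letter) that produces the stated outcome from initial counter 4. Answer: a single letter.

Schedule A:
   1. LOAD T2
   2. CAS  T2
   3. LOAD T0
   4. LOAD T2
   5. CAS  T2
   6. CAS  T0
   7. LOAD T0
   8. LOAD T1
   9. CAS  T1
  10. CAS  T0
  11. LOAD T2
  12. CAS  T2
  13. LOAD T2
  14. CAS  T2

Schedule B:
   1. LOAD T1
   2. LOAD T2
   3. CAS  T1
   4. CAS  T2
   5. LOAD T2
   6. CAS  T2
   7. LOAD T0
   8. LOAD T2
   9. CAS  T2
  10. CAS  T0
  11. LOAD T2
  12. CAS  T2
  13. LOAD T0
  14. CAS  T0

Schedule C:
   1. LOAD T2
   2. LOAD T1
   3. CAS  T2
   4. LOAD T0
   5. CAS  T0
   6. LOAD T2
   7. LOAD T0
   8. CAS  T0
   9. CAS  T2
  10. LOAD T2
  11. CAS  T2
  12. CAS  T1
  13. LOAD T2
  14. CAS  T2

Tracing schedule C:
#1 T2 reads 4
#2 T1 reads 4
#3 T2 CAS(4→5) writes; counter now 5
#4 T0 reads 5
#5 T0 CAS(5→6) writes; counter now 6
#6 T2 reads 6
#7 T0 reads 6
#8 T0 CAS(6→7) writes; counter now 7
#9 T2 CAS(6→7) fails; counter now 7
#10 T2 reads 7
#11 T2 CAS(7→8) writes; counter now 8
#12 T1 CAS(4→5) fails; counter now 8
#13 T2 reads 8
#14 T2 CAS(8→9) writes; counter now 9

C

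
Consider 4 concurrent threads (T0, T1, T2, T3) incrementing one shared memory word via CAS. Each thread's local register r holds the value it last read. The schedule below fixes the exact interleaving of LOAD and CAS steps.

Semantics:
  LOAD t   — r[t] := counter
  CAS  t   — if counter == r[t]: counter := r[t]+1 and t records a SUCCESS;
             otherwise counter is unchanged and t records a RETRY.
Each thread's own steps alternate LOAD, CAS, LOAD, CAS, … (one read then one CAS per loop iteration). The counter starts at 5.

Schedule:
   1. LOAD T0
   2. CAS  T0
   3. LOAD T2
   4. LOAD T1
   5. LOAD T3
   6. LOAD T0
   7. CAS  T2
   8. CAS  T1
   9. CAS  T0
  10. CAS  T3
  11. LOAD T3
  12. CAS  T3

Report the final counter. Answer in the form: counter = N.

1. LOAD T0 → mem=5 r[T0]=5 [LOAD]
2. CAS T0 → mem=6 r[T0]=5 [OK]
3. LOAD T2 → mem=6 r[T2]=6 [LOAD]
4. LOAD T1 → mem=6 r[T1]=6 [LOAD]
5. LOAD T3 → mem=6 r[T3]=6 [LOAD]
6. LOAD T0 → mem=6 r[T0]=6 [LOAD]
7. CAS T2 → mem=7 r[T2]=6 [OK]
8. CAS T1 → mem=7 r[T1]=6 [RETRY]
9. CAS T0 → mem=7 r[T0]=6 [RETRY]
10. CAS T3 → mem=7 r[T3]=6 [RETRY]
11. LOAD T3 → mem=7 r[T3]=7 [LOAD]
12. CAS T3 → mem=8 r[T3]=7 [OK]

counter = 8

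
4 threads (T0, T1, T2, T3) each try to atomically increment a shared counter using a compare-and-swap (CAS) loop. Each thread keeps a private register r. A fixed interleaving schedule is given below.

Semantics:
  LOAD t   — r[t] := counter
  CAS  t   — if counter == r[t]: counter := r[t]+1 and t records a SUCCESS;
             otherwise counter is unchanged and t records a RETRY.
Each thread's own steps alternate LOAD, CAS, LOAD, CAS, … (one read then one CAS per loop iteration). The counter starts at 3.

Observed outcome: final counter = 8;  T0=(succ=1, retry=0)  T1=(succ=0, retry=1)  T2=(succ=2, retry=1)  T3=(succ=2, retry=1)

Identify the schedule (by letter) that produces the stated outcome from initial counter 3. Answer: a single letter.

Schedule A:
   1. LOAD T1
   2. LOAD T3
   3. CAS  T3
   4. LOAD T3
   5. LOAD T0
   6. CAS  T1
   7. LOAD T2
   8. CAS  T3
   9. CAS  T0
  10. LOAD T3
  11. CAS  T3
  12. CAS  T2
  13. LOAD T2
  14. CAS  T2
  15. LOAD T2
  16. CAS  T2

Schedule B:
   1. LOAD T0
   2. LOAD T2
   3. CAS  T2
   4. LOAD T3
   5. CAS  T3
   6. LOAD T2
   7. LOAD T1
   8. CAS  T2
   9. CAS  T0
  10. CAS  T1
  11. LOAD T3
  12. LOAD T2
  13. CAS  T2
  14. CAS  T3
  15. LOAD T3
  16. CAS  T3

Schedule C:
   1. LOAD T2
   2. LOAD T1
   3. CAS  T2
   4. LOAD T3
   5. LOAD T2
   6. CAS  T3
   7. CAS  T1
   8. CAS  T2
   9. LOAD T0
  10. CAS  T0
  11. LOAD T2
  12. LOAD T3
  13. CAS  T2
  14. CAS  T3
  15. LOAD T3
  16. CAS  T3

C

Simulating candidate C:
T2 LOAD — after: cnt=3, r=3 — load
T1 LOAD — after: cnt=3, r=3 — load
T2 CAS — after: cnt=4, r=3 — ok
T3 LOAD — after: cnt=4, r=4 — load
T2 LOAD — after: cnt=4, r=4 — load
T3 CAS — after: cnt=5, r=4 — ok
T1 CAS — after: cnt=5, r=3 — retry
T2 CAS — after: cnt=5, r=4 — retry
T0 LOAD — after: cnt=5, r=5 — load
T0 CAS — after: cnt=6, r=5 — ok
T2 LOAD — after: cnt=6, r=6 — load
T3 LOAD — after: cnt=6, r=6 — load
T2 CAS — after: cnt=7, r=6 — ok
T3 CAS — after: cnt=7, r=6 — retry
T3 LOAD — after: cnt=7, r=7 — load
T3 CAS — after: cnt=8, r=7 — ok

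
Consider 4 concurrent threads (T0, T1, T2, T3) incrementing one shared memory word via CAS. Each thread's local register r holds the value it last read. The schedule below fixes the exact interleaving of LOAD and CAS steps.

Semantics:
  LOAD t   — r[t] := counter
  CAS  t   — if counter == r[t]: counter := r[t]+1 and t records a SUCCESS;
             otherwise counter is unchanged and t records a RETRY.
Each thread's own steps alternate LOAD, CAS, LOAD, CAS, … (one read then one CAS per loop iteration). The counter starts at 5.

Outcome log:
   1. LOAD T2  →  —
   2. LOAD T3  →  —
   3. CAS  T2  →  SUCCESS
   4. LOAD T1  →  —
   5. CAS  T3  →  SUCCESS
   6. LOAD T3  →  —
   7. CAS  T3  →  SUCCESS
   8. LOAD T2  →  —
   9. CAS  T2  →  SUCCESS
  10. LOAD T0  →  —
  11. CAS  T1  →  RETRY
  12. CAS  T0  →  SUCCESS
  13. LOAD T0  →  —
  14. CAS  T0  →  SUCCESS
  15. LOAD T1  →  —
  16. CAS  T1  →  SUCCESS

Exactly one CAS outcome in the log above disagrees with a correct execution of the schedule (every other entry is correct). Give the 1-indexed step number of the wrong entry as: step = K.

Correct run:
1. LOAD T2 → mem=5 r[T2]=5 [LOAD]
2. LOAD T3 → mem=5 r[T3]=5 [LOAD]
3. CAS T2 → mem=6 r[T2]=5 [OK]
4. LOAD T1 → mem=6 r[T1]=6 [LOAD]
5. CAS T3 → mem=6 r[T3]=5 [RETRY]
6. LOAD T3 → mem=6 r[T3]=6 [LOAD]
7. CAS T3 → mem=7 r[T3]=6 [OK]
8. LOAD T2 → mem=7 r[T2]=7 [LOAD]
9. CAS T2 → mem=8 r[T2]=7 [OK]
10. LOAD T0 → mem=8 r[T0]=8 [LOAD]
11. CAS T1 → mem=8 r[T1]=6 [RETRY]
12. CAS T0 → mem=9 r[T0]=8 [OK]
13. LOAD T0 → mem=9 r[T0]=9 [LOAD]
14. CAS T0 → mem=10 r[T0]=9 [OK]
15. LOAD T1 → mem=10 r[T1]=10 [LOAD]
16. CAS T1 → mem=11 r[T1]=10 [OK]
Mismatch at 5.

step = 5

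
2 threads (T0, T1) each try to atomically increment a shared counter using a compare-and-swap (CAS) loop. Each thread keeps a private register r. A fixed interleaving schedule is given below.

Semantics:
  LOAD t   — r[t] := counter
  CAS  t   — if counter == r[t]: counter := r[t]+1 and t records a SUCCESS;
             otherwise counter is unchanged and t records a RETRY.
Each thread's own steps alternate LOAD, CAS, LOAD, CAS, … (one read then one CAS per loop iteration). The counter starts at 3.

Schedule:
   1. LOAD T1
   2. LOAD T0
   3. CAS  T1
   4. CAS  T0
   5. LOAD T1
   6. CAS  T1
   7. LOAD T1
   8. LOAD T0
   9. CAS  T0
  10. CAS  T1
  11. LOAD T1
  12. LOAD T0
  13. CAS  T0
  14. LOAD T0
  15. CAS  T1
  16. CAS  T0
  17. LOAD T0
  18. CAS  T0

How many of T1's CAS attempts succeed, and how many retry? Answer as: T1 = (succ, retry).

[1] T1.load  rd  (counter 3, T1.r 3)
[2] T0.load  rd  (counter 3, T0.r 3)
[3] T1.cas  hit  (counter 4, T1.r 3)
[4] T0.cas  miss  (counter 4, T0.r 3)
[5] T1.load  rd  (counter 4, T1.r 4)
[6] T1.cas  hit  (counter 5, T1.r 4)
[7] T1.load  rd  (counter 5, T1.r 5)
[8] T0.load  rd  (counter 5, T0.r 5)
[9] T0.cas  hit  (counter 6, T0.r 5)
[10] T1.cas  miss  (counter 6, T1.r 5)
[11] T1.load  rd  (counter 6, T1.r 6)
[12] T0.load  rd  (counter 6, T0.r 6)
[13] T0.cas  hit  (counter 7, T0.r 6)
[14] T0.load  rd  (counter 7, T0.r 7)
[15] T1.cas  miss  (counter 7, T1.r 6)
[16] T0.cas  hit  (counter 8, T0.r 7)
[17] T0.load  rd  (counter 8, T0.r 8)
[18] T0.cas  hit  (counter 9, T0.r 8)

T1 = (2, 2)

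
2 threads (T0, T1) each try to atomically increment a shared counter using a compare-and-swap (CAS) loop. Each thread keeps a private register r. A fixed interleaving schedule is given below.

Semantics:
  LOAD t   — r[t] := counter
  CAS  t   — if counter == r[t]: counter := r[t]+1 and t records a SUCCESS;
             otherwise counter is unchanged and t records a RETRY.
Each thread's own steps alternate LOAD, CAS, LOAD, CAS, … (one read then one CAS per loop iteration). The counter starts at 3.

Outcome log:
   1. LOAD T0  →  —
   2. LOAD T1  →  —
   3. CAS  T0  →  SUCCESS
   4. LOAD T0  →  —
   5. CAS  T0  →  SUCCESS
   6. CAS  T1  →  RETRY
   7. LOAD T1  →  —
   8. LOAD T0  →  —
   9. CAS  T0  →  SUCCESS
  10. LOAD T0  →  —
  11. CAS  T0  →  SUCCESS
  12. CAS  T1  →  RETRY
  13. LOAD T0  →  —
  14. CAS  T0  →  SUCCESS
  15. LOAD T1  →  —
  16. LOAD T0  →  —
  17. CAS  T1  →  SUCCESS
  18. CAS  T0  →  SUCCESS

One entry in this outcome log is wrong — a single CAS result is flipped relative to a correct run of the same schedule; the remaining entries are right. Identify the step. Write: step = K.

Reference trace:
#1 T0 reads 3
#2 T1 reads 3
#3 T0 CAS(3→4) writes; counter now 4
#4 T0 reads 4
#5 T0 CAS(4→5) writes; counter now 5
#6 T1 CAS(3→4) fails; counter now 5
#7 T1 reads 5
#8 T0 reads 5
#9 T0 CAS(5→6) writes; counter now 6
#10 T0 reads 6
#11 T0 CAS(6→7) writes; counter now 7
#12 T1 CAS(5→6) fails; counter now 7
#13 T0 reads 7
#14 T0 CAS(7→8) writes; counter now 8
#15 T1 reads 8
#16 T0 reads 8
#17 T1 CAS(8→9) writes; counter now 9
#18 T0 CAS(8→9) fails; counter now 9
Mismatch at 18.

step = 18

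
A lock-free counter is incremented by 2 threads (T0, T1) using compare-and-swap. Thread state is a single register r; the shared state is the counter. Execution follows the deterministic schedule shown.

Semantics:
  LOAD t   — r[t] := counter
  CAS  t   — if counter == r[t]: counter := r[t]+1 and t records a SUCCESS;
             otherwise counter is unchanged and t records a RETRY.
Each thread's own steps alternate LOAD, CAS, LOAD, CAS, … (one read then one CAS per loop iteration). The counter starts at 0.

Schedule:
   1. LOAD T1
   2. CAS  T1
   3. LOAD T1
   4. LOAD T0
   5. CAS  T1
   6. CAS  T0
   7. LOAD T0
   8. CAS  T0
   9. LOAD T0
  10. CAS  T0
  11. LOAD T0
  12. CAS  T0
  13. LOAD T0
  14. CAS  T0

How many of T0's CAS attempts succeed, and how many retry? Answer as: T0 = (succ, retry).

step 1: T1 LOAD ⇒ load; ctr=0 reg=0
step 2: T1 CAS ⇒ ok; ctr=1 reg=0
step 3: T1 LOAD ⇒ load; ctr=1 reg=1
step 4: T0 LOAD ⇒ load; ctr=1 reg=1
step 5: T1 CAS ⇒ ok; ctr=2 reg=1
step 6: T0 CAS ⇒ retry; ctr=2 reg=1
step 7: T0 LOAD ⇒ load; ctr=2 reg=2
step 8: T0 CAS ⇒ ok; ctr=3 reg=2
step 9: T0 LOAD ⇒ load; ctr=3 reg=3
step 10: T0 CAS ⇒ ok; ctr=4 reg=3
step 11: T0 LOAD ⇒ load; ctr=4 reg=4
step 12: T0 CAS ⇒ ok; ctr=5 reg=4
step 13: T0 LOAD ⇒ load; ctr=5 reg=5
step 14: T0 CAS ⇒ ok; ctr=6 reg=5

T0 = (4, 1)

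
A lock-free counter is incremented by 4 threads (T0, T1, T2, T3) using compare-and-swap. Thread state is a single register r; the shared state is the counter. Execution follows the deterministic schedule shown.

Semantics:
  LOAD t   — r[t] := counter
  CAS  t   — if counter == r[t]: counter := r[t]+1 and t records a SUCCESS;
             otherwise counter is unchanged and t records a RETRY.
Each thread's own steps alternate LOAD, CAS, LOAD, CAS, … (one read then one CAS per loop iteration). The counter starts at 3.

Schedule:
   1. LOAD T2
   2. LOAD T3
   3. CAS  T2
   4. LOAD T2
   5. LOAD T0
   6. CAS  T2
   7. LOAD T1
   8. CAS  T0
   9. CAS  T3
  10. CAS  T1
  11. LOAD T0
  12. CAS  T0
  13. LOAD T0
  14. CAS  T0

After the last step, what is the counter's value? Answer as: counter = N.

counter = 8

#1 T2 reads 3
#2 T3 reads 3
#3 T2 CAS(3→4) writes; counter now 4
#4 T2 reads 4
#5 T0 reads 4
#6 T2 CAS(4→5) writes; counter now 5
#7 T1 reads 5
#8 T0 CAS(4→5) fails; counter now 5
#9 T3 CAS(3→4) fails; counter now 5
#10 T1 CAS(5→6) writes; counter now 6
#11 T0 reads 6
#12 T0 CAS(6→7) writes; counter now 7
#13 T0 reads 7
#14 T0 CAS(7→8) writes; counter now 8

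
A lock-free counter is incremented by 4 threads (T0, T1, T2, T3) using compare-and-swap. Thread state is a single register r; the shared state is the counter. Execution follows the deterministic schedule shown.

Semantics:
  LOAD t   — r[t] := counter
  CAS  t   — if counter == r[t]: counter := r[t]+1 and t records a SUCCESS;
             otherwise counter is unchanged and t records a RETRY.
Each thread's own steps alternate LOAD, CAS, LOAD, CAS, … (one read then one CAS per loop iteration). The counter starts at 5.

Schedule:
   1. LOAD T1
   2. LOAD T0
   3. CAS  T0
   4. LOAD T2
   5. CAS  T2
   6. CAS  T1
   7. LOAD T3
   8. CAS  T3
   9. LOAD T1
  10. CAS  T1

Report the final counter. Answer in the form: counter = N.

counter = 9

1. LOAD T1 → mem=5 r[T1]=5 [LOAD]
2. LOAD T0 → mem=5 r[T0]=5 [LOAD]
3. CAS T0 → mem=6 r[T0]=5 [OK]
4. LOAD T2 → mem=6 r[T2]=6 [LOAD]
5. CAS T2 → mem=7 r[T2]=6 [OK]
6. CAS T1 → mem=7 r[T1]=5 [RETRY]
7. LOAD T3 → mem=7 r[T3]=7 [LOAD]
8. CAS T3 → mem=8 r[T3]=7 [OK]
9. LOAD T1 → mem=8 r[T1]=8 [LOAD]
10. CAS T1 → mem=9 r[T1]=8 [OK]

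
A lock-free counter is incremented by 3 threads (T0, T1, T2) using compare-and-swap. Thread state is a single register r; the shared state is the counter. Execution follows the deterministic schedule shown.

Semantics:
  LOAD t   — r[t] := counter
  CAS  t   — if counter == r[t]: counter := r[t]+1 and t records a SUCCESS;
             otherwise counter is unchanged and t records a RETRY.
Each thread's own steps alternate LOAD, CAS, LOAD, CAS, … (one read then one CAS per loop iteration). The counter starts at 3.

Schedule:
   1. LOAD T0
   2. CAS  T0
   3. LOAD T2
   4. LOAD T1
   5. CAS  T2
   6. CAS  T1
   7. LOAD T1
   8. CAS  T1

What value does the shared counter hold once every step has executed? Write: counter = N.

counter = 6

#1 T0 reads 3
#2 T0 CAS(3→4) writes; counter now 4
#3 T2 reads 4
#4 T1 reads 4
#5 T2 CAS(4→5) writes; counter now 5
#6 T1 CAS(4→5) fails; counter now 5
#7 T1 reads 5
#8 T1 CAS(5→6) writes; counter now 6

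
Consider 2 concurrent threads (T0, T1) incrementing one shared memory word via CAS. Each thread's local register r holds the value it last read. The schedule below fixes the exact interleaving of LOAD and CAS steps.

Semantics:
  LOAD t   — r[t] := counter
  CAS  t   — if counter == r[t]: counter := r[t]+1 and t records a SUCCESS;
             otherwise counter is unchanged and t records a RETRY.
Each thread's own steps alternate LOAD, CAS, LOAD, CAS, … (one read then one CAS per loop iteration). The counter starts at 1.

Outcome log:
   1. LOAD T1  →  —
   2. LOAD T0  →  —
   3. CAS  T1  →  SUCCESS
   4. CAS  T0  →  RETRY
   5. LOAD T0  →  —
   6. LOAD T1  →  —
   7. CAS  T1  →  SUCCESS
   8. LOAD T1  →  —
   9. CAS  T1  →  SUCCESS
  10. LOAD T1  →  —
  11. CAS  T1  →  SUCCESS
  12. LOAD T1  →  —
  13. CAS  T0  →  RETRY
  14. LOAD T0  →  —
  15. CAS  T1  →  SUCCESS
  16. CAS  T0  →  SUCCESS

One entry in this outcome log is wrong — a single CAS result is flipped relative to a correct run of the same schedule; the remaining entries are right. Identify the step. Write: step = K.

Re-executing:
   1) LOAD T1:  M=1  r_T1=1
   2) LOAD T0:  M=1  r_T0=1
   3) CAS  T1:  M=2  r_T1=1 ✓
   4) CAS  T0:  M=2  r_T0=1 ✗
   5) LOAD T0:  M=2  r_T0=2
   6) LOAD T1:  M=2  r_T1=2
   7) CAS  T1:  M=3  r_T1=2 ✓
   8) LOAD T1:  M=3  r_T1=3
   9) CAS  T1:  M=4  r_T1=3 ✓
  10) LOAD T1:  M=4  r_T1=4
  11) CAS  T1:  M=5  r_T1=4 ✓
  12) LOAD T1:  M=5  r_T1=5
  13) CAS  T0:  M=5  r_T0=2 ✗
  14) LOAD T0:  M=5  r_T0=5
  15) CAS  T1:  M=6  r_T1=5 ✓
  16) CAS  T0:  M=6  r_T0=5 ✗
Flip is step 16.

step = 16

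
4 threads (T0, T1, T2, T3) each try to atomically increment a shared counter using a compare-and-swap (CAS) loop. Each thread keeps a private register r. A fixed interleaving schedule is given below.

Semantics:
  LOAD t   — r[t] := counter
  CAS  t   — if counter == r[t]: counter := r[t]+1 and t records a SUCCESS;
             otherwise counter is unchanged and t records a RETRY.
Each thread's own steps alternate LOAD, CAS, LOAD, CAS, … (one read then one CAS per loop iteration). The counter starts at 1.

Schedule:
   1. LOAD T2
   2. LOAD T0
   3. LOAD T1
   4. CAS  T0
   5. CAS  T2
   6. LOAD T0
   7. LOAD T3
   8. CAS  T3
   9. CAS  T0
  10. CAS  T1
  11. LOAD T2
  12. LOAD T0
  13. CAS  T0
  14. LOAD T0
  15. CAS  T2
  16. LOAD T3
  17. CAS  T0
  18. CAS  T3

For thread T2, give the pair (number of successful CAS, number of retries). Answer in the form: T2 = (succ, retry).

   1) LOAD T2:  M=1  r_T2=1
   2) LOAD T0:  M=1  r_T0=1
   3) LOAD T1:  M=1  r_T1=1
   4) CAS  T0:  M=2  r_T0=1 ✓
   5) CAS  T2:  M=2  r_T2=1 ✗
   6) LOAD T0:  M=2  r_T0=2
   7) LOAD T3:  M=2  r_T3=2
   8) CAS  T3:  M=3  r_T3=2 ✓
   9) CAS  T0:  M=3  r_T0=2 ✗
  10) CAS  T1:  M=3  r_T1=1 ✗
  11) LOAD T2:  M=3  r_T2=3
  12) LOAD T0:  M=3  r_T0=3
  13) CAS  T0:  M=4  r_T0=3 ✓
  14) LOAD T0:  M=4  r_T0=4
  15) CAS  T2:  M=4  r_T2=3 ✗
  16) LOAD T3:  M=4  r_T3=4
  17) CAS  T0:  M=5  r_T0=4 ✓
  18) CAS  T3:  M=5  r_T3=4 ✗

T2 = (0, 2)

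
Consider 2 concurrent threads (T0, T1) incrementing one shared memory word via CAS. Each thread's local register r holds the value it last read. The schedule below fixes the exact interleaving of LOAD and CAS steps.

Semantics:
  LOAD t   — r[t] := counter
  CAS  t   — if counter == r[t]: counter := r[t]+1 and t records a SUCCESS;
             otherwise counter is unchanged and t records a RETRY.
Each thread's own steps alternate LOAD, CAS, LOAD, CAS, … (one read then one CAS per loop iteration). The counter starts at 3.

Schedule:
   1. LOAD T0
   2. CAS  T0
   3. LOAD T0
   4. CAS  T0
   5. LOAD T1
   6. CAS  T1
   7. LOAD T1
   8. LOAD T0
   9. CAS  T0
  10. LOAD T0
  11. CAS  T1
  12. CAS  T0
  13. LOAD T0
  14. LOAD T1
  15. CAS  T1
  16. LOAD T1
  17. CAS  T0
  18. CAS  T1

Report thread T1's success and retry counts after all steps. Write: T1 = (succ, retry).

#1 T0 reads 3
#2 T0 CAS(3→4) writes; counter now 4
#3 T0 reads 4
#4 T0 CAS(4→5) writes; counter now 5
#5 T1 reads 5
#6 T1 CAS(5→6) writes; counter now 6
#7 T1 reads 6
#8 T0 reads 6
#9 T0 CAS(6→7) writes; counter now 7
#10 T0 reads 7
#11 T1 CAS(6→7) fails; counter now 7
#12 T0 CAS(7→8) writes; counter now 8
#13 T0 reads 8
#14 T1 reads 8
#15 T1 CAS(8→9) writes; counter now 9
#16 T1 reads 9
#17 T0 CAS(8→9) fails; counter now 9
#18 T1 CAS(9→10) writes; counter now 10

T1 = (3, 1)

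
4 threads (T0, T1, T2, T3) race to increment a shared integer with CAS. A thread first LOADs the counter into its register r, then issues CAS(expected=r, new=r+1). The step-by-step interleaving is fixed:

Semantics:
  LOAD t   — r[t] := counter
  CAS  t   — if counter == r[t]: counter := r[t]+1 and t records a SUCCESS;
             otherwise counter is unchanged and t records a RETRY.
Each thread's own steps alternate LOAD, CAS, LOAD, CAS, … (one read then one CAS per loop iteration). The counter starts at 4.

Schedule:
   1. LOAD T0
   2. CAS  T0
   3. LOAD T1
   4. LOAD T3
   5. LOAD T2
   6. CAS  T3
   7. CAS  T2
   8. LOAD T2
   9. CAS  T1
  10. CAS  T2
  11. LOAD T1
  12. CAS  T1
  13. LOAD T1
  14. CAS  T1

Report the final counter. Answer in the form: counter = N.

counter = 9

T0 LOAD — after: cnt=4, r=4 — load
T0 CAS — after: cnt=5, r=4 — ok
T1 LOAD — after: cnt=5, r=5 — load
T3 LOAD — after: cnt=5, r=5 — load
T2 LOAD — after: cnt=5, r=5 — load
T3 CAS — after: cnt=6, r=5 — ok
T2 CAS — after: cnt=6, r=5 — retry
T2 LOAD — after: cnt=6, r=6 — load
T1 CAS — after: cnt=6, r=5 — retry
T2 CAS — after: cnt=7, r=6 — ok
T1 LOAD — after: cnt=7, r=7 — load
T1 CAS — after: cnt=8, r=7 — ok
T1 LOAD — after: cnt=8, r=8 — load
T1 CAS — after: cnt=9, r=8 — ok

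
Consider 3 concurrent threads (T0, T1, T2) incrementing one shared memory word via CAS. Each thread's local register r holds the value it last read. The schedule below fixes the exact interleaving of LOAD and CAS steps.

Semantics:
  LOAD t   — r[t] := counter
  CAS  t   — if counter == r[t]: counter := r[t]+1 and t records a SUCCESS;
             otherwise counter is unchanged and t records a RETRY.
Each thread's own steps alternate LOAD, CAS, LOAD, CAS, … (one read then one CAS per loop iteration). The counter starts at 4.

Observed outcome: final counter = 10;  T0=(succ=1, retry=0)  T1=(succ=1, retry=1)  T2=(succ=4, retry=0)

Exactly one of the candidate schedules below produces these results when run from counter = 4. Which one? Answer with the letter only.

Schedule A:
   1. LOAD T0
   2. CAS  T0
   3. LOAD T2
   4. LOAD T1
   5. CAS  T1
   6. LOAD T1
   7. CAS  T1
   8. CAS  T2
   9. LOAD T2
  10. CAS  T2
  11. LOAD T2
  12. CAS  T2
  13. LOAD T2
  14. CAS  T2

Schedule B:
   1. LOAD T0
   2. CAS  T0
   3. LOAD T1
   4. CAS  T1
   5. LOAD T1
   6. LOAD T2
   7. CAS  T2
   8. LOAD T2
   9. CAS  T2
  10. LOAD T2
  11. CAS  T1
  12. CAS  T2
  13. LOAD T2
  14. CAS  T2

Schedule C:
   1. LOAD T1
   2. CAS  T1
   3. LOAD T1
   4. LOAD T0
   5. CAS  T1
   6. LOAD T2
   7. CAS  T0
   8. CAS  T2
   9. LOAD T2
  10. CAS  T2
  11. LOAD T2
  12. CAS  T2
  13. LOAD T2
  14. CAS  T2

Run B:
[1] T0.load  rd  (counter 4, T0.r 4)
[2] T0.cas  hit  (counter 5, T0.r 4)
[3] T1.load  rd  (counter 5, T1.r 5)
[4] T1.cas  hit  (counter 6, T1.r 5)
[5] T1.load  rd  (counter 6, T1.r 6)
[6] T2.load  rd  (counter 6, T2.r 6)
[7] T2.cas  hit  (counter 7, T2.r 6)
[8] T2.load  rd  (counter 7, T2.r 7)
[9] T2.cas  hit  (counter 8, T2.r 7)
[10] T2.load  rd  (counter 8, T2.r 8)
[11] T1.cas  miss  (counter 8, T1.r 6)
[12] T2.cas  hit  (counter 9, T2.r 8)
[13] T2.load  rd  (counter 9, T2.r 9)
[14] T2.cas  hit  (counter 10, T2.r 9)

B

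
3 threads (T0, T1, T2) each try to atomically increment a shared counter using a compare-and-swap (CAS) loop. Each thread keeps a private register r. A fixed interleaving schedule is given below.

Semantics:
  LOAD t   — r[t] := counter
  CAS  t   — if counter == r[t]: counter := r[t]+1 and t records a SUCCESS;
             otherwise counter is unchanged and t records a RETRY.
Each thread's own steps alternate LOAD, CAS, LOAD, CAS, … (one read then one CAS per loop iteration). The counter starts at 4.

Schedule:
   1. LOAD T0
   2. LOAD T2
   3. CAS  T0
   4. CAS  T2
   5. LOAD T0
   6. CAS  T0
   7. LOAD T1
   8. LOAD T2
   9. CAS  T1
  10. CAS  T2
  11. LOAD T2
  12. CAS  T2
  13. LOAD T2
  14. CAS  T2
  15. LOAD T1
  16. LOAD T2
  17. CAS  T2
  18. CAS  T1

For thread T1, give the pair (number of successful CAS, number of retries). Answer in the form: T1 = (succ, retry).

step 1: T0 LOAD ⇒ load; ctr=4 reg=4
step 2: T2 LOAD ⇒ load; ctr=4 reg=4
step 3: T0 CAS ⇒ ok; ctr=5 reg=4
step 4: T2 CAS ⇒ retry; ctr=5 reg=4
step 5: T0 LOAD ⇒ load; ctr=5 reg=5
step 6: T0 CAS ⇒ ok; ctr=6 reg=5
step 7: T1 LOAD ⇒ load; ctr=6 reg=6
step 8: T2 LOAD ⇒ load; ctr=6 reg=6
step 9: T1 CAS ⇒ ok; ctr=7 reg=6
step 10: T2 CAS ⇒ retry; ctr=7 reg=6
step 11: T2 LOAD ⇒ load; ctr=7 reg=7
step 12: T2 CAS ⇒ ok; ctr=8 reg=7
step 13: T2 LOAD ⇒ load; ctr=8 reg=8
step 14: T2 CAS ⇒ ok; ctr=9 reg=8
step 15: T1 LOAD ⇒ load; ctr=9 reg=9
step 16: T2 LOAD ⇒ load; ctr=9 reg=9
step 17: T2 CAS ⇒ ok; ctr=10 reg=9
step 18: T1 CAS ⇒ retry; ctr=10 reg=9

T1 = (1, 1)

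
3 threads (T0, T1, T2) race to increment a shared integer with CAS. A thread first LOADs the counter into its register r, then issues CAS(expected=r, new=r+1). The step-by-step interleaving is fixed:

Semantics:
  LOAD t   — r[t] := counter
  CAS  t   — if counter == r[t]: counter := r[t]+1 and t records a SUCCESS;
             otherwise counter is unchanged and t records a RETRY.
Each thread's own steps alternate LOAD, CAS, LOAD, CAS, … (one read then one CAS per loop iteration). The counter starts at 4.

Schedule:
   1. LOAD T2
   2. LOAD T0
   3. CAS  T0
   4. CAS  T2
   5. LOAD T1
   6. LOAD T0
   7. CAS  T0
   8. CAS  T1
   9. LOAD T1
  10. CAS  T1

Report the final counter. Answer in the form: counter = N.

counter = 7

step 1: T2 LOAD ⇒ load; ctr=4 reg=4
step 2: T0 LOAD ⇒ load; ctr=4 reg=4
step 3: T0 CAS ⇒ ok; ctr=5 reg=4
step 4: T2 CAS ⇒ retry; ctr=5 reg=4
step 5: T1 LOAD ⇒ load; ctr=5 reg=5
step 6: T0 LOAD ⇒ load; ctr=5 reg=5
step 7: T0 CAS ⇒ ok; ctr=6 reg=5
step 8: T1 CAS ⇒ retry; ctr=6 reg=5
step 9: T1 LOAD ⇒ load; ctr=6 reg=6
step 10: T1 CAS ⇒ ok; ctr=7 reg=6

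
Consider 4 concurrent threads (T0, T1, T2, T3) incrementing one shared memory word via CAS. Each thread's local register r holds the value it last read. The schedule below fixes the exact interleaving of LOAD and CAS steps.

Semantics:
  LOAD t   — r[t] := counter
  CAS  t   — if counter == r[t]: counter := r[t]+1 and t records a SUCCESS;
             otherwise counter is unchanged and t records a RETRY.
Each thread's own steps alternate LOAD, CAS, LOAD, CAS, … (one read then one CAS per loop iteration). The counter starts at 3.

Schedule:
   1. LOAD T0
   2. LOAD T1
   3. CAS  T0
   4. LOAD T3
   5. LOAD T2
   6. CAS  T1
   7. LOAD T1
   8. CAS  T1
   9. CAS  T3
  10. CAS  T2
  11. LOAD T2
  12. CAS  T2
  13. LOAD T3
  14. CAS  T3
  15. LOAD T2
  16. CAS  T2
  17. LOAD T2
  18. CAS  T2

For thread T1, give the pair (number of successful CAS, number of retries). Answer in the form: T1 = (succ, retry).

T1 = (1, 1)

#1 T0 reads 3
#2 T1 reads 3
#3 T0 CAS(3→4) writes; counter now 4
#4 T3 reads 4
#5 T2 reads 4
#6 T1 CAS(3→4) fails; counter now 4
#7 T1 reads 4
#8 T1 CAS(4→5) writes; counter now 5
#9 T3 CAS(4→5) fails; counter now 5
#10 T2 CAS(4→5) fails; counter now 5
#11 T2 reads 5
#12 T2 CAS(5→6) writes; counter now 6
#13 T3 reads 6
#14 T3 CAS(6→7) writes; counter now 7
#15 T2 reads 7
#16 T2 CAS(7→8) writes; counter now 8
#17 T2 reads 8
#18 T2 CAS(8→9) writes; counter now 9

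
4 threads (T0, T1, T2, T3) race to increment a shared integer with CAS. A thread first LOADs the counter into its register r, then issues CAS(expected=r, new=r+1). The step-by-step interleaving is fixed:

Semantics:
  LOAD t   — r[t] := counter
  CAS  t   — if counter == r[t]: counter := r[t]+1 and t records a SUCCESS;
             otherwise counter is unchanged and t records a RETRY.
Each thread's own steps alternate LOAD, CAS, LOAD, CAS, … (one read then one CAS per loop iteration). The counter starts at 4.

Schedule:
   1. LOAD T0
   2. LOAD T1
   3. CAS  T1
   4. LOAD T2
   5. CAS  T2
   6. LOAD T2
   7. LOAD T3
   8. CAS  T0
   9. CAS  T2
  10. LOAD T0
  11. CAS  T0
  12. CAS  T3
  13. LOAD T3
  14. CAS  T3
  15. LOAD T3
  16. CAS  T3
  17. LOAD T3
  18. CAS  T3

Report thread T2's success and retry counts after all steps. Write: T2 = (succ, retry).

T0 LOAD — after: cnt=4, r=4 — load
T1 LOAD — after: cnt=4, r=4 — load
T1 CAS — after: cnt=5, r=4 — ok
T2 LOAD — after: cnt=5, r=5 — load
T2 CAS — after: cnt=6, r=5 — ok
T2 LOAD — after: cnt=6, r=6 — load
T3 LOAD — after: cnt=6, r=6 — load
T0 CAS — after: cnt=6, r=4 — retry
T2 CAS — after: cnt=7, r=6 — ok
T0 LOAD — after: cnt=7, r=7 — load
T0 CAS — after: cnt=8, r=7 — ok
T3 CAS — after: cnt=8, r=6 — retry
T3 LOAD — after: cnt=8, r=8 — load
T3 CAS — after: cnt=9, r=8 — ok
T3 LOAD — after: cnt=9, r=9 — load
T3 CAS — after: cnt=10, r=9 — ok
T3 LOAD — after: cnt=10, r=10 — load
T3 CAS — after: cnt=11, r=10 — ok

T2 = (2, 0)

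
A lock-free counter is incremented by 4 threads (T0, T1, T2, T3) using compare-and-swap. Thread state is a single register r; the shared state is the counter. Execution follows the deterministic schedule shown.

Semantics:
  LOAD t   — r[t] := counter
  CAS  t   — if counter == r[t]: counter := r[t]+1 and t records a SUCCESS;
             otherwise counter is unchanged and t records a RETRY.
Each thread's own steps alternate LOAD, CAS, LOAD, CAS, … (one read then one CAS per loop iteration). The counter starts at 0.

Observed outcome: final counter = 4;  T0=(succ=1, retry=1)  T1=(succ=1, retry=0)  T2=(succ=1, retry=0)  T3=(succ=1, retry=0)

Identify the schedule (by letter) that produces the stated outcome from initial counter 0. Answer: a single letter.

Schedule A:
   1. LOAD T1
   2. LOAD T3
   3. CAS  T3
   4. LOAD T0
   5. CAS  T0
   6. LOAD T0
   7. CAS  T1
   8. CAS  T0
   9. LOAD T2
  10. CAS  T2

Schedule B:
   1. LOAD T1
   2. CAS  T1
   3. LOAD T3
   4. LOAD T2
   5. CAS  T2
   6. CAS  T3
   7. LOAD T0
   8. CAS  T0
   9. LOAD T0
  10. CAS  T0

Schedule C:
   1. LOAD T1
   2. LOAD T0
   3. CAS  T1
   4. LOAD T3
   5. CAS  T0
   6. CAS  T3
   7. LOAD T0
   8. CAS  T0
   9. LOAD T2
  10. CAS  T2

Tracing schedule C:
#1 T1 reads 0
#2 T0 reads 0
#3 T1 CAS(0→1) writes; counter now 1
#4 T3 reads 1
#5 T0 CAS(0→1) fails; counter now 1
#6 T3 CAS(1→2) writes; counter now 2
#7 T0 reads 2
#8 T0 CAS(2→3) writes; counter now 3
#9 T2 reads 3
#10 T2 CAS(3→4) writes; counter now 4

C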